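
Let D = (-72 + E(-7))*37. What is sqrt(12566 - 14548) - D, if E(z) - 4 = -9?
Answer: 2849 + I*sqrt(1982) ≈ 2849.0 + 44.52*I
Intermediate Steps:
E(z) = -5 (E(z) = 4 - 9 = -5)
D = -2849 (D = (-72 - 5)*37 = -77*37 = -2849)
sqrt(12566 - 14548) - D = sqrt(12566 - 14548) - 1*(-2849) = sqrt(-1982) + 2849 = I*sqrt(1982) + 2849 = 2849 + I*sqrt(1982)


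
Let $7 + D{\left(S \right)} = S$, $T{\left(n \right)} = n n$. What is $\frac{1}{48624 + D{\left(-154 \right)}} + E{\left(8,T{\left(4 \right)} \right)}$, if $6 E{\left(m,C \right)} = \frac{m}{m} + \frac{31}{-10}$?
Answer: $- \frac{339221}{969260} \approx -0.34998$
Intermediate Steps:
$T{\left(n \right)} = n^{2}$
$D{\left(S \right)} = -7 + S$
$E{\left(m,C \right)} = - \frac{7}{20}$ ($E{\left(m,C \right)} = \frac{\frac{m}{m} + \frac{31}{-10}}{6} = \frac{1 + 31 \left(- \frac{1}{10}\right)}{6} = \frac{1 - \frac{31}{10}}{6} = \frac{1}{6} \left(- \frac{21}{10}\right) = - \frac{7}{20}$)
$\frac{1}{48624 + D{\left(-154 \right)}} + E{\left(8,T{\left(4 \right)} \right)} = \frac{1}{48624 - 161} - \frac{7}{20} = \frac{1}{48463} - \frac{7}{20} = - \frac{339221}{969260}$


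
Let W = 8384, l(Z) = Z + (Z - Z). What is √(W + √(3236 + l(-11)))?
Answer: √(8384 + 5*√129) ≈ 91.874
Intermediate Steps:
l(Z) = Z (l(Z) = Z + 0 = Z)
√(W + √(3236 + l(-11))) = √(8384 + √(3236 - 11)) = √(8384 + √3225) = √(8384 + 5*√129)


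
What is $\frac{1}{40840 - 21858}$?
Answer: $\frac{1}{18982} \approx 5.2681 \cdot 10^{-5}$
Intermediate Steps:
$\frac{1}{40840 - 21858} = \frac{1}{18982}$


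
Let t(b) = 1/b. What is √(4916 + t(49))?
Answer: 3*√26765/7 ≈ 70.114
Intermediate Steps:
√(4916 + t(49)) = √(4916 + 1/49) = √(240885/49) = 3*√26765/7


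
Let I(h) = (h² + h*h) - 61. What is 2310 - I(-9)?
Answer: 2209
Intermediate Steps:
I(h) = -61 + 2*h² (I(h) = (h² + h²) - 61 = 2*h² - 61 = -61 + 2*h²)
2310 - I(-9) = 2310 - (-61 + 2*(-9)²) = 2310 - (-61 + 2*81) = 2310 - (-61 + 162) = 2310 - 1*101 = 2310 - 101 = 2209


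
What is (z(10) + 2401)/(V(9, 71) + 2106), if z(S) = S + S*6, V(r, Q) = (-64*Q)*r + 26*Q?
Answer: -2471/36944 ≈ -0.066885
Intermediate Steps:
V(r, Q) = 26*Q - 64*Q*r (V(r, Q) = -64*Q*r + 26*Q = 26*Q - 64*Q*r)
z(S) = 7*S (z(S) = S + 6*S = 7*S)
(z(10) + 2401)/(V(9, 71) + 2106) = (7*10 + 2401)/(2*71*(13 - 32*9) + 2106) = (70 + 2401)/(2*71*(13 - 288) + 2106) = 2471/(2*71*(-275) + 2106) = 2471/(-39050 + 2106) = 2471/(-36944) = 2471*(-1/36944) = -2471/36944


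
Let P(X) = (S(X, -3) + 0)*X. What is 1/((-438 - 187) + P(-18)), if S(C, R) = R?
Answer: -1/571 ≈ -0.0017513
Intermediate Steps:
P(X) = -3*X (P(X) = (-3 + 0)*X = -3*X)
1/((-438 - 187) + P(-18)) = 1/((-438 - 187) - 3*(-18)) = 1/(-625 + 54) = 1/(-571) = -1/571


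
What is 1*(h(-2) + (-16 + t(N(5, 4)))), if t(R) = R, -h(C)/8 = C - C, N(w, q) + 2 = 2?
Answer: -16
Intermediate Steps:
N(w, q) = 0 (N(w, q) = -2 + 2 = 0)
h(C) = 0 (h(C) = -8*(C - C) = -8*0 = 0)
1*(h(-2) + (-16 + t(N(5, 4)))) = 1*(0 + (-16 + 0)) = 1*(0 - 16) = 1*(-16) = -16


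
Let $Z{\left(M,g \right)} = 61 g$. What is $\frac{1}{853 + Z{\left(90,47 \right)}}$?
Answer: $\frac{1}{3720} \approx 0.00026882$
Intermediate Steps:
$\frac{1}{853 + Z{\left(90,47 \right)}} = \frac{1}{853 + 61 \cdot 47} = \frac{1}{853 + 2867} = \frac{1}{3720}$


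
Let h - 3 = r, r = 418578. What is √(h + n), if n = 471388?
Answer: √889969 ≈ 943.38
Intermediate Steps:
h = 418581 (h = 3 + 418578 = 418581)
√(h + n) = √(418581 + 471388) = √889969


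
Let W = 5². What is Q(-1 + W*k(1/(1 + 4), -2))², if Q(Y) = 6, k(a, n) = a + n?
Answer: 36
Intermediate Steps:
W = 25
Q(-1 + W*k(1/(1 + 4), -2))² = 6² = 36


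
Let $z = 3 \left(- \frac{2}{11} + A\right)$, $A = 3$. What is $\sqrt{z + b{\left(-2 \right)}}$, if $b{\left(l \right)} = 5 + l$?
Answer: $\frac{3 \sqrt{154}}{11} \approx 3.3845$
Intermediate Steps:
$z = \frac{93}{11}$ ($z = 3 \left(- \frac{2}{11} + 3\right) = 3 \cdot \frac{31}{11} = \frac{93}{11} \approx 8.4545$)
$\sqrt{z + b{\left(-2 \right)}} = \sqrt{\frac{93}{11} + \left(5 - 2\right)} = \sqrt{\frac{93}{11} + 3} = \sqrt{\frac{126}{11}} = \frac{3 \sqrt{154}}{11}$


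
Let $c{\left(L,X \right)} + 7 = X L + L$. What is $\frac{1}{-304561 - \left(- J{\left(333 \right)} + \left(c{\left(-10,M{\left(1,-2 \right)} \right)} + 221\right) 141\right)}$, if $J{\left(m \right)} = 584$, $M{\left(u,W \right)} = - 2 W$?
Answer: $- \frac{1}{327101} \approx -3.0572 \cdot 10^{-6}$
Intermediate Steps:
$c{\left(L,X \right)} = -7 + L + L X$ ($c{\left(L,X \right)} = -7 + \left(X L + L\right) = -7 + \left(L X + L\right) = -7 + \left(L + L X\right) = -7 + L + L X$)
$\frac{1}{-304561 - \left(- J{\left(333 \right)} + \left(c{\left(-10,M{\left(1,-2 \right)} \right)} + 221\right) 141\right)} = \frac{1}{-304561 + \left(584 - \left(\left(-7 - 10 - 10 \left(\left(-2\right) \left(-2\right)\right)\right) + 221\right) 141\right)} = \frac{1}{-304561 + \left(584 - \left(\left(-7 - 10 - 40\right) + 221\right) 141\right)} = \frac{1}{-304561 + \left(584 - \left(-57 + 221\right) 141\right)} = \frac{1}{-304561 + \left(584 - 164 \cdot 141\right)} = \frac{1}{-304561 + \left(584 - 23124\right)} = \frac{1}{-304561 - 22540} = \frac{1}{-327101} = - \frac{1}{327101}$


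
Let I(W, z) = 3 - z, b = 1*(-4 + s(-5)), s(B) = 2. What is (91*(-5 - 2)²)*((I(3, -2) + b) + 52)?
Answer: 245245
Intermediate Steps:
b = -2 (b = 1*(-4 + 2) = 1*(-2) = -2)
(91*(-5 - 2)²)*((I(3, -2) + b) + 52) = (91*(-5 - 2)²)*(((3 - 1*(-2)) - 2) + 52) = (91*(-7)²)*(((3 + 2) - 2) + 52) = (91*49)*((5 - 2) + 52) = 4459*(3 + 52) = 4459*55 = 245245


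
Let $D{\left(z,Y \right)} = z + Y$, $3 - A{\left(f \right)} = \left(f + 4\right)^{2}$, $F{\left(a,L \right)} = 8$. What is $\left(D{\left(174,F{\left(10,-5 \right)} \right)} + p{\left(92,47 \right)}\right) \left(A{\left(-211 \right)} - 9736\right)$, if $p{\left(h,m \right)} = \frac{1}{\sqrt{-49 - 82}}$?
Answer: $-9569924 + \frac{52582 i \sqrt{131}}{131} \approx -9.5699 \cdot 10^{6} + 4594.1 i$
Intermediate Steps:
$A{\left(f \right)} = 3 - \left(4 + f\right)^{2}$ ($A{\left(f \right)} = 3 - \left(f + 4\right)^{2} = 3 - \left(4 + f\right)^{2}$)
$p{\left(h,m \right)} = - \frac{i \sqrt{131}}{131}$ ($p{\left(h,m \right)} = \frac{1}{\sqrt{-131}} = \frac{1}{i \sqrt{131}} = - \frac{i \sqrt{131}}{131}$)
$D{\left(z,Y \right)} = Y + z$
$\left(D{\left(174,F{\left(10,-5 \right)} \right)} + p{\left(92,47 \right)}\right) \left(A{\left(-211 \right)} - 9736\right) = \left(\left(8 + 174\right) - \frac{i \sqrt{131}}{131}\right) \left(\left(3 - \left(4 - 211\right)^{2}\right) - 9736\right) = \left(182 - \frac{i \sqrt{131}}{131}\right) \left(\left(3 - \left(-207\right)^{2}\right) - 9736\right) = \left(182 - \frac{i \sqrt{131}}{131}\right) \left(\left(3 - 42849\right) - 9736\right) = \left(182 - \frac{i \sqrt{131}}{131}\right) \left(-42846 - 9736\right) = \left(182 - \frac{i \sqrt{131}}{131}\right) \left(-52582\right) = -9569924 + \frac{52582 i \sqrt{131}}{131}$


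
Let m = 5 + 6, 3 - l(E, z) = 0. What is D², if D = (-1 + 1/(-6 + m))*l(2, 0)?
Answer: 144/25 ≈ 5.7600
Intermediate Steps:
l(E, z) = 3 (l(E, z) = 3 - 1*0 = 3 + 0 = 3)
m = 11
D = -12/5 (D = (-1 + 1/(-6 + 11))*3 = (-1 + 1/5)*3 = (-1 + ⅕)*3 = -⅘*3 = -12/5 ≈ -2.4000)
D² = (-12/5)² = 144/25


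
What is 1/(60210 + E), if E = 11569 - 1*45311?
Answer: 1/26468 ≈ 3.7781e-5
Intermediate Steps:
E = -33742 (E = 11569 - 45311 = -33742)
1/(60210 + E) = 1/(60210 - 33742) = 1/26468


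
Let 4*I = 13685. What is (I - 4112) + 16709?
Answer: 64073/4 ≈ 16018.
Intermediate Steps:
I = 13685/4 (I = (1/4)*13685 = 13685/4 ≈ 3421.3)
(I - 4112) + 16709 = (13685/4 - 4112) + 16709 = -2763/4 + 16709 = 64073/4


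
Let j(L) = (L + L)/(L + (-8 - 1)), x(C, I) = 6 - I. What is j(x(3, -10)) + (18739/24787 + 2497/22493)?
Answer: 3032116282/557533991 ≈ 5.4384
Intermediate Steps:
j(L) = 2*L/(-9 + L) (j(L) = (2*L)/(L - 9) = (2*L)/(-9 + L) = 2*L/(-9 + L))
j(x(3, -10)) + (18739/24787 + 2497/22493) = 2*(6 - 1*(-10))/(-9 + (6 - 1*(-10))) + (18739/24787 + 2497/22493) = 2*(6 + 10)/(-9 + (6 + 10)) + (18739*(1/24787) + 2497*(1/22493)) = 2*16/(-9 + 16) + (2677/3541 + 2497/22493) = 2*16/7 + 69055638/79647713 = 2*16*(1/7) + 69055638/79647713 = 32/7 + 69055638/79647713 = 3032116282/557533991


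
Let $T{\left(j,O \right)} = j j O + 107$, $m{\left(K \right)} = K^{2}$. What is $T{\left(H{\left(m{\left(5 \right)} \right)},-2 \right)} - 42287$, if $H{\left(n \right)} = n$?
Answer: $-43430$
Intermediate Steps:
$T{\left(j,O \right)} = 107 + O j^{2}$ ($T{\left(j,O \right)} = j^{2} O + 107 = O j^{2} + 107 = 107 + O j^{2}$)
$T{\left(H{\left(m{\left(5 \right)} \right)},-2 \right)} - 42287 = \left(107 - 2 \left(5^{2}\right)^{2}\right) - 42287 = \left(107 - 2 \cdot 25^{2}\right) - 42287 = \left(107 - 1250\right) - 42287 = -1143 - 42287 = -43430$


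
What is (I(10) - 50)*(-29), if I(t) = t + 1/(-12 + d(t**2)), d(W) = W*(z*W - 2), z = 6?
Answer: 69354051/59788 ≈ 1160.0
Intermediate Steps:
d(W) = W*(-2 + 6*W) (d(W) = W*(6*W - 2) = W*(-2 + 6*W))
I(t) = t + 1/(-12 + 2*t**2*(-1 + 3*t**2))
(I(10) - 50)*(-29) = ((1/2 - 1*10**3 - 6*10 + 3*10**5)/(-6 - 1*10**2 + 3*10**4) - 50)*(-29) = ((1/2 - 1*1000 - 60 + 3*100000)/(-6 - 1*100 + 3*10000) - 50)*(-29) = ((1/2 - 1000 - 60 + 300000)/(-6 - 100 + 30000) - 50)*(-29) = ((597881/2)/29894 - 50)*(-29) = ((1/29894)*(597881/2) - 50)*(-29) = (597881/59788 - 50)*(-29) = -2391519/59788*(-29) = 69354051/59788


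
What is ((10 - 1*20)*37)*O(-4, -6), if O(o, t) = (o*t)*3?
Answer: -26640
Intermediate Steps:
O(o, t) = 3*o*t
((10 - 1*20)*37)*O(-4, -6) = ((10 - 1*20)*37)*(3*(-4)*(-6)) = ((10 - 20)*37)*72 = -10*37*72 = -370*72 = -26640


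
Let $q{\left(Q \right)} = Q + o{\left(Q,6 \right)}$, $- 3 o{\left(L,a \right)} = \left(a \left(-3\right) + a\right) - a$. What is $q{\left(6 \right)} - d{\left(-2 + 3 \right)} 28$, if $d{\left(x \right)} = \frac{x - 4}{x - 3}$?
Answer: $-30$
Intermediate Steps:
$o{\left(L,a \right)} = a$ ($o{\left(L,a \right)} = - \frac{\left(a \left(-3\right) + a\right) - a}{3} = - \frac{\left(- 3 a + a\right) - a}{3} = - \frac{- 2 a - a}{3} = - \frac{\left(-3\right) a}{3} = a$)
$d{\left(x \right)} = \frac{-4 + x}{-3 + x}$
$q{\left(Q \right)} = 6 + Q$ ($q{\left(Q \right)} = Q + 6 = 6 + Q$)
$q{\left(6 \right)} - d{\left(-2 + 3 \right)} 28 = \left(6 + 6\right) - \frac{-4 + \left(-2 + 3\right)}{-3 + \left(-2 + 3\right)} 28 = 12 - \frac{-4 + 1}{-3 + 1} \cdot 28 = 12 - \frac{1}{-2} \left(-3\right) 28 = 12 - \left(- \frac{1}{2}\right) \left(-3\right) 28 = 12 - \frac{3}{2} \cdot 28 = 12 - 42 = -30$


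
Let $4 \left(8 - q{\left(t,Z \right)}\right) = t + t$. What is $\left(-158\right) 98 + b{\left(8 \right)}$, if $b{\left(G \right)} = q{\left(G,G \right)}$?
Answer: $-15480$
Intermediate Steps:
$q{\left(t,Z \right)} = 8 - \frac{t}{2}$ ($q{\left(t,Z \right)} = 8 - \frac{t + t}{4} = 8 - \frac{2 t}{4} = 8 - \frac{t}{2}$)
$b{\left(G \right)} = 8 - \frac{G}{2}$
$\left(-158\right) 98 + b{\left(8 \right)} = \left(-158\right) 98 + \left(8 - 4\right) = -15484 + \left(8 - 4\right) = -15484 + 4 = -15480$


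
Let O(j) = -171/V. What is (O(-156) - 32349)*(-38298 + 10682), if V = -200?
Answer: 22333159308/25 ≈ 8.9333e+8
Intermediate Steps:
O(j) = 171/200 (O(j) = -171/(-200) = -171*(-1/200) = 171/200)
(O(-156) - 32349)*(-38298 + 10682) = (171/200 - 32349)*(-38298 + 10682) = -6469629/200*(-27616) = 22333159308/25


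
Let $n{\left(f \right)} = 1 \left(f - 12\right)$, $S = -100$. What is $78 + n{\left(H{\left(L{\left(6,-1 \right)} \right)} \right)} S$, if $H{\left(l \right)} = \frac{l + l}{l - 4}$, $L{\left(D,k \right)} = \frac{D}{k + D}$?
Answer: $\frac{9546}{7} \approx 1363.7$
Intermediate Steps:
$L{\left(D,k \right)} = \frac{D}{D + k}$
$H{\left(l \right)} = \frac{2 l}{-4 + l}$
$n{\left(f \right)} = -12 + f$ ($n{\left(f \right)} = 1 \left(-12 + f\right) = -12 + f$)
$78 + n{\left(H{\left(L{\left(6,-1 \right)} \right)} \right)} S = 78 + \left(-12 + \frac{2 \frac{6}{6 - 1}}{-4 + \frac{6}{6 - 1}}\right) \left(-100\right) = 78 + \left(-12 + \frac{2 \cdot \frac{6}{5}}{-4 + \frac{6}{5}}\right) \left(-100\right) = 78 + \left(-12 + \frac{2 \cdot 6 \cdot \frac{1}{5}}{-4 + 6 \cdot \frac{1}{5}}\right) \left(-100\right) = 78 + \left(-12 + 2 \cdot \frac{6}{5} \frac{1}{-4 + \frac{6}{5}}\right) \left(-100\right) = 78 + \left(-12 + 2 \cdot \frac{6}{5} \frac{1}{- \frac{14}{5}}\right) \left(-100\right) = 78 + \left(-12 + 2 \cdot \frac{6}{5} \left(- \frac{5}{14}\right)\right) \left(-100\right) = 78 + \left(-12 - \frac{6}{7}\right) \left(-100\right) = 78 - - \frac{9000}{7} = 78 + \frac{9000}{7} = \frac{9546}{7}$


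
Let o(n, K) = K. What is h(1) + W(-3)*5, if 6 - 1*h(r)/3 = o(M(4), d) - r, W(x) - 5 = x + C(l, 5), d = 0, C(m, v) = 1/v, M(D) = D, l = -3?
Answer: 32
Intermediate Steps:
W(x) = 26/5 + x (W(x) = 5 + (x + 1/5) = 5 + (x + ⅕) = 5 + (⅕ + x) = 26/5 + x)
h(r) = 18 + 3*r (h(r) = 18 - 3*(0 - r) = 18 - (-3)*r = 18 + 3*r)
h(1) + W(-3)*5 = (18 + 3*1) + (26/5 - 3)*5 = (18 + 3) + (11/5)*5 = 21 + 11 = 32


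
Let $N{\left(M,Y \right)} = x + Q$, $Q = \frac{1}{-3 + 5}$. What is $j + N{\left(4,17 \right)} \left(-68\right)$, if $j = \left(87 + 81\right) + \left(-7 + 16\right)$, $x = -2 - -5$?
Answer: $-61$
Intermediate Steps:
$Q = \frac{1}{2} \approx 0.5$
$x = 3$ ($x = -2 + 5 = 3$)
$j = 177$ ($j = 168 + 9 = 177$)
$N{\left(M,Y \right)} = \frac{7}{2}$ ($N{\left(M,Y \right)} = 3 + \frac{1}{2} = \frac{7}{2}$)
$j + N{\left(4,17 \right)} \left(-68\right) = 177 + \frac{7}{2} \left(-68\right) = 177 - 238 = -61$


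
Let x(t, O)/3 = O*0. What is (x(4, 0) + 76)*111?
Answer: 8436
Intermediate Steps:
x(t, O) = 0 (x(t, O) = 3*(O*0) = 3*0 = 0)
(x(4, 0) + 76)*111 = (0 + 76)*111 = 76*111 = 8436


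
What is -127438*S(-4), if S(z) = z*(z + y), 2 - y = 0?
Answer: -1019504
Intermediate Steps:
y = 2 (y = 2 - 1*0 = 2 + 0 = 2)
S(z) = z*(2 + z) (S(z) = z*(z + 2) = z*(2 + z))
-127438*S(-4) = -(-509752)*(2 - 4) = -(-509752)*(-2) = -127438*8 = -1019504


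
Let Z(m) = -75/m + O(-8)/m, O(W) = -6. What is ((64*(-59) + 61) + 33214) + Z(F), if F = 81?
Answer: 29498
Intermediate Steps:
Z(m) = -81/m (Z(m) = -75/m - 6/m = -81/m)
((64*(-59) + 61) + 33214) + Z(F) = ((64*(-59) + 61) + 33214) - 81/81 = ((-3776 + 61) + 33214) - 81*1/81 = (-3715 + 33214) - 1 = 29499 - 1 = 29498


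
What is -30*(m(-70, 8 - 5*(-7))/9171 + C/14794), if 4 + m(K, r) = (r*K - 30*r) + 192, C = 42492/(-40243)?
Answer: 12242446078180/910000028847 ≈ 13.453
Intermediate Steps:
C = -42492/40243 (C = 42492*(-1/40243) = -42492/40243 ≈ -1.0559)
m(K, r) = 188 - 30*r + K*r (m(K, r) = -4 + ((r*K - 30*r) + 192) = -4 + ((K*r - 30*r) + 192) = -4 + ((-30*r + K*r) + 192) = -4 + (192 - 30*r + K*r) = 188 - 30*r + K*r)
-30*(m(-70, 8 - 5*(-7))/9171 + C/14794) = -30*((188 - 30*(8 - 5*(-7)) - 70*(8 - 5*(-7)))/9171 - 42492/40243/14794) = -30*((188 - 30*(8 + 35) - 70*(8 + 35))*(1/9171) - 42492/40243*1/14794) = -30*((188 - 30*43 - 70*43)*(1/9171) - 21246/297677471) = -30*((188 - 1290 - 3010)*(1/9171) - 21246/297677471) = -30*(-4112*1/9171 - 21246/297677471) = -30*(-4112/9171 - 21246/297677471) = -30*(-1224244607818/2730000086541) = 12242446078180/910000028847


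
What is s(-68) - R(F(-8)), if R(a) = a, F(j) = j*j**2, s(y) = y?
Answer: 444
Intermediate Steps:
F(j) = j**3
s(-68) - R(F(-8)) = -68 - 1*(-8)**3 = -68 - 1*(-512) = -68 + 512 = 444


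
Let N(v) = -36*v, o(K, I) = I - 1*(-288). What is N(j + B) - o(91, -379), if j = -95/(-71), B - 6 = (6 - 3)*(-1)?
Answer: -4627/71 ≈ -65.169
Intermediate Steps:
B = 3 (B = 6 + (6 - 3)*(-1) = 6 + 3*(-1) = 6 - 3 = 3)
o(K, I) = 288 + I (o(K, I) = I + 288 = 288 + I)
j = 95/71 (j = -95*(-1/71) = 95/71 ≈ 1.3380)
N(j + B) - o(91, -379) = -36*(95/71 + 3) - (288 - 379) = -36*308/71 - 1*(-91) = -11088/71 + 91 = -4627/71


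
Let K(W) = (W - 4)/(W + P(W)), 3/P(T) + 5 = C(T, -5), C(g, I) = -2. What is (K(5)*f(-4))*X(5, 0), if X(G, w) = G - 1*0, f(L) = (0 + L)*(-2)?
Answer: 35/4 ≈ 8.7500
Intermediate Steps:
f(L) = -2*L (f(L) = L*(-2) = -2*L)
P(T) = -3/7 (P(T) = 3/(-5 - 2) = 3/(-7) = 3*(-⅐) = -3/7)
X(G, w) = G (X(G, w) = G + 0 = G)
K(W) = (-4 + W)/(-3/7 + W) (K(W) = (W - 4)/(W - 3/7) = (-4 + W)/(-3/7 + W))
(K(5)*f(-4))*X(5, 0) = ((7*(-4 + 5)/(-3 + 7*5))*(-2*(-4)))*5 = ((7*1/(-3 + 35))*8)*5 = ((7*1/32)*8)*5 = ((7*(1/32)*1)*8)*5 = ((7/32)*8)*5 = (7/4)*5 = 35/4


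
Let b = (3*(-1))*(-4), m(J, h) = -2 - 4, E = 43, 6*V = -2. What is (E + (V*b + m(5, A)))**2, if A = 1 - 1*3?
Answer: 1089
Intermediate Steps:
V = -1/3 (V = (1/6)*(-2) = -1/3 ≈ -0.33333)
A = -2 (A = 1 - 3 = -2)
m(J, h) = -6
b = 12 (b = -3*(-4) = 12)
(E + (V*b + m(5, A)))**2 = (43 + (-1/3*12 - 6))**2 = (43 + (-4 - 6))**2 = (43 - 10)**2 = 33**2 = 1089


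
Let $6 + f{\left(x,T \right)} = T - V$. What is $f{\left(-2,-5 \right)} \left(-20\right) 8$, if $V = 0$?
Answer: $1760$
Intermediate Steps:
$f{\left(x,T \right)} = -6 + T$ ($f{\left(x,T \right)} = -6 + \left(T - 0\right) = -6 + \left(T + 0\right) = -6 + T$)
$f{\left(-2,-5 \right)} \left(-20\right) 8 = \left(-6 - 5\right) \left(-20\right) 8 = \left(-11\right) \left(-20\right) 8 = 220 \cdot 8 = 1760$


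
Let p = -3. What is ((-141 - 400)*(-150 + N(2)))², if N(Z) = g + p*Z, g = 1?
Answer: 7031661025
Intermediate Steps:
N(Z) = 1 - 3*Z
((-141 - 400)*(-150 + N(2)))² = ((-141 - 400)*(-150 + (1 - 3*2)))² = (-541*(-150 + (1 - 6)))² = (-541*(-150 - 5))² = (-541*(-155))² = 83855² = 7031661025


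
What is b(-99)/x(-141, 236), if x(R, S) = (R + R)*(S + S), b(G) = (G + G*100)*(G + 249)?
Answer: 249975/22184 ≈ 11.268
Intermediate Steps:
b(G) = 101*G*(249 + G) (b(G) = (G + 100*G)*(249 + G) = (101*G)*(249 + G) = 101*G*(249 + G))
x(R, S) = 4*R*S (x(R, S) = (2*R)*(2*S) = 4*R*S)
b(-99)/x(-141, 236) = (101*(-99)*(249 - 99))/((4*(-141)*236)) = (101*(-99)*150)/(-133104) = -1499850*(-1/133104) = 249975/22184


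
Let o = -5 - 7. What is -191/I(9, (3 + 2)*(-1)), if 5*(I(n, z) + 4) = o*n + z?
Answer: 955/133 ≈ 7.1805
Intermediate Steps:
o = -12
I(n, z) = -4 - 12*n/5 + z/5 (I(n, z) = -4 + (-12*n + z)/5 = -4 + (z - 12*n)/5 = -4 + (-12*n/5 + z/5) = -4 - 12*n/5 + z/5)
-191/I(9, (3 + 2)*(-1)) = -191/(-4 - 12/5*9 + ((3 + 2)*(-1))/5) = -191/(-4 - 108/5 + (5*(-1))/5) = -191/(-4 - 108/5 + (⅕)*(-5)) = -191/(-4 - 108/5 - 1) = -191/(-133/5) = -191*(-5/133) = 955/133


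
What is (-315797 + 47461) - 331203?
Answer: -599539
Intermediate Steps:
(-315797 + 47461) - 331203 = -268336 - 331203 = -599539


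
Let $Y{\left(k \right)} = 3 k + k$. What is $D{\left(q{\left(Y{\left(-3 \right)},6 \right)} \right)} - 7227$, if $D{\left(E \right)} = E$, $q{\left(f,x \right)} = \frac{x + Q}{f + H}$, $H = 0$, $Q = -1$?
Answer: $- \frac{86729}{12} \approx -7227.4$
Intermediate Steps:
$Y{\left(k \right)} = 4 k$
$q{\left(f,x \right)} = \frac{-1 + x}{f}$ ($q{\left(f,x \right)} = \frac{x - 1}{f + 0} = \frac{-1 + x}{f}$)
$D{\left(q{\left(Y{\left(-3 \right)},6 \right)} \right)} - 7227 = \frac{-1 + 6}{4 \left(-3\right)} - 7227 = \frac{1}{-12} \cdot 5 - 7227 = \left(- \frac{1}{12}\right) 5 - 7227 = - \frac{5}{12} - 7227 = - \frac{86729}{12}$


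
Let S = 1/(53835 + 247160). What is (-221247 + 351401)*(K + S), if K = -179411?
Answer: -7028552092067376/300995 ≈ -2.3351e+10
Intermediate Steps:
S = 1/300995 ≈ 3.3223e-6
(-221247 + 351401)*(K + S) = (-221247 + 351401)*(-179411 + 1/300995) = 130154*(-54001813944/300995) = -7028552092067376/300995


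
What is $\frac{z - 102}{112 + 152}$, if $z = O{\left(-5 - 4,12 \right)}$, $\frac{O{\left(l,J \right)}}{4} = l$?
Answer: $- \frac{23}{44} \approx -0.52273$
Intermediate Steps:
$O{\left(l,J \right)} = 4 l$
$z = -36$ ($z = 4 \left(-5 - 4\right) = 4 \left(-9\right) = -36$)
$\frac{z - 102}{112 + 152} = \frac{-36 - 102}{112 + 152} = - \frac{138}{264} = \left(-138\right) \frac{1}{264} = - \frac{23}{44}$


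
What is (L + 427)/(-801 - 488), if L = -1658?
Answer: 1231/1289 ≈ 0.95500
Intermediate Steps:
(L + 427)/(-801 - 488) = (-1658 + 427)/(-801 - 488) = -1231/(-1289) = -1231*(-1/1289) = 1231/1289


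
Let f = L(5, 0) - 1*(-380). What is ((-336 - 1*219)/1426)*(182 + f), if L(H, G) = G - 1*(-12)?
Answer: -159285/713 ≈ -223.40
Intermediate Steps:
L(H, G) = 12 + G (L(H, G) = G + 12 = 12 + G)
f = 392 (f = (12 + 0) - 1*(-380) = 12 + 380 = 392)
((-336 - 1*219)/1426)*(182 + f) = ((-336 - 1*219)/1426)*(182 + 392) = ((-336 - 219)*(1/1426))*574 = -555*1/1426*574 = -555/1426*574 = -159285/713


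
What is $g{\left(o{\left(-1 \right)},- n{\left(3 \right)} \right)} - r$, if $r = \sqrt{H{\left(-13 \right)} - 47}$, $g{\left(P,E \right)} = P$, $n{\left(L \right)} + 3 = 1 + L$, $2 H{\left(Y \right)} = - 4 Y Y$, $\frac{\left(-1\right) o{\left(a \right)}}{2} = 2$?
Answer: $-4 - i \sqrt{385} \approx -4.0 - 19.621 i$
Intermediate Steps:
$o{\left(a \right)} = -4$ ($o{\left(a \right)} = \left(-2\right) 2 = -4$)
$H{\left(Y \right)} = - 2 Y^{2}$ ($H{\left(Y \right)} = \frac{- 4 Y Y}{2} = \frac{\left(-4\right) Y^{2}}{2} = - 2 Y^{2}$)
$n{\left(L \right)} = -2 + L$ ($n{\left(L \right)} = -3 + \left(1 + L\right) = -2 + L$)
$r = i \sqrt{385}$ ($r = \sqrt{- 2 \left(-13\right)^{2} - 47} = \sqrt{\left(-2\right) 169 - 47} = \sqrt{-338 - 47} = \sqrt{-385} = i \sqrt{385} \approx 19.621 i$)
$g{\left(o{\left(-1 \right)},- n{\left(3 \right)} \right)} - r = -4 - i \sqrt{385}$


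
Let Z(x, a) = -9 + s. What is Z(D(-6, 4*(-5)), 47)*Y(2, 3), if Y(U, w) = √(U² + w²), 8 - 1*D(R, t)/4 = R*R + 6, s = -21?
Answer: -30*√13 ≈ -108.17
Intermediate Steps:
D(R, t) = 8 - 4*R² (D(R, t) = 32 - 4*(R*R + 6) = 32 - 4*(R² + 6) = 32 - 4*(6 + R²) = 32 + (-24 - 4*R²) = 8 - 4*R²)
Z(x, a) = -30 (Z(x, a) = -9 - 21 = -30)
Z(D(-6, 4*(-5)), 47)*Y(2, 3) = -30*√(2² + 3²) = -30*√(4 + 9) = -30*√13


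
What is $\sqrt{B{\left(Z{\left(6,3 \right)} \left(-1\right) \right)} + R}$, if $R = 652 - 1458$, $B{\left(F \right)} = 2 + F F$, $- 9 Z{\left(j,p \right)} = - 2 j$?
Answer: $\frac{38 i \sqrt{5}}{3} \approx 28.324 i$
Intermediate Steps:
$Z{\left(j,p \right)} = \frac{2 j}{9}$ ($Z{\left(j,p \right)} = - \frac{\left(-2\right) j}{9} = \frac{2 j}{9}$)
$B{\left(F \right)} = 2 + F^{2}$
$R = -806$
$\sqrt{B{\left(Z{\left(6,3 \right)} \left(-1\right) \right)} + R} = \sqrt{\left(2 + \left(\frac{2}{9} \cdot 6 \left(-1\right)\right)^{2}\right) - 806} = \sqrt{\left(2 + \left(\frac{4}{3} \left(-1\right)\right)^{2}\right) - 806} = \sqrt{\left(2 + \left(- \frac{4}{3}\right)^{2}\right) - 806} = \sqrt{\left(2 + \frac{16}{9}\right) - 806} = \sqrt{\frac{34}{9} - 806} = \sqrt{- \frac{7220}{9}} = \frac{38 i \sqrt{5}}{3}$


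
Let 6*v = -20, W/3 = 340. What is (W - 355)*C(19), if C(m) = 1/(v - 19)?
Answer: -1995/67 ≈ -29.776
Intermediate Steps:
W = 1020 (W = 3*340 = 1020)
v = -10/3 (v = (1/6)*(-20) = -10/3 ≈ -3.3333)
C(m) = -3/67 (C(m) = 1/(-10/3 - 19) = 1/(-67/3) = -3/67)
(W - 355)*C(19) = (1020 - 355)*(-3/67) = 665*(-3/67) = -1995/67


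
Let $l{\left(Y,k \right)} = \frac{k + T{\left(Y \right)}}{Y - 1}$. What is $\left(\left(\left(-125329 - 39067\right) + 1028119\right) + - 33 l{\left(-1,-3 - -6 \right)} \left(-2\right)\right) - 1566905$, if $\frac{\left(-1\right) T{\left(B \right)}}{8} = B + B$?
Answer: $-703809$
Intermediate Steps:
$T{\left(B \right)} = - 16 B$ ($T{\left(B \right)} = - 8 \left(B + B\right) = - 8 \cdot 2 B = - 16 B$)
$l{\left(Y,k \right)} = \frac{k - 16 Y}{-1 + Y}$ ($l{\left(Y,k \right)} = \frac{k - 16 Y}{Y - 1} = \frac{k - 16 Y}{-1 + Y}$)
$\left(\left(\left(-125329 - 39067\right) + 1028119\right) + - 33 l{\left(-1,-3 - -6 \right)} \left(-2\right)\right) - 1566905 = \left(\left(\left(-125329 - 39067\right) + 1028119\right) + - 33 \frac{\left(-3 - -6\right) - -16}{-1 - 1} \left(-2\right)\right) - 1566905 = \left(\left(-164396 + 1028119\right) + - 33 \frac{\left(-3 + 6\right) + 16}{-2} \left(-2\right)\right) - 1566905 = \left(863723 + - 33 \left(- \frac{3 + 16}{2}\right) \left(-2\right)\right) - 1566905 = \left(863723 + - 33 \left(\left(- \frac{1}{2}\right) 19\right) \left(-2\right)\right) - 1566905 = \left(863723 + \left(-33\right) \left(- \frac{19}{2}\right) \left(-2\right)\right) - 1566905 = \left(863723 + \frac{627}{2} \left(-2\right)\right) - 1566905 = \left(863723 - 627\right) - 1566905 = 863096 - 1566905 = -703809$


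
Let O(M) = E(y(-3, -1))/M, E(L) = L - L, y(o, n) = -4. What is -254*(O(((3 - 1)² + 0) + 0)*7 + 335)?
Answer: -85090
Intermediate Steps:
E(L) = 0
O(M) = 0 (O(M) = 0/M = 0)
-254*(O(((3 - 1)² + 0) + 0)*7 + 335) = -254*(0*7 + 335) = -254*(0 + 335) = -254*335 = -85090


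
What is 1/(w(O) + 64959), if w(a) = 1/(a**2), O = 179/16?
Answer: 32041/2081351575 ≈ 1.5394e-5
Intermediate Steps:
O = 179/16 (O = 179*(1/16) = 179/16 ≈ 11.188)
w(a) = a**(-2)
1/(w(O) + 64959) = 1/((179/16)**(-2) + 64959) = 1/(256/32041 + 64959) = 1/(2081351575/32041) = 32041/2081351575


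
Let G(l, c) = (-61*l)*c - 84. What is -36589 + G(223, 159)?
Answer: -2199550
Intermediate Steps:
G(l, c) = -84 - 61*c*l (G(l, c) = -61*c*l - 84 = -84 - 61*c*l)
-36589 + G(223, 159) = -36589 + (-84 - 61*159*223) = -36589 + (-84 - 2162877) = -36589 - 2162961 = -2199550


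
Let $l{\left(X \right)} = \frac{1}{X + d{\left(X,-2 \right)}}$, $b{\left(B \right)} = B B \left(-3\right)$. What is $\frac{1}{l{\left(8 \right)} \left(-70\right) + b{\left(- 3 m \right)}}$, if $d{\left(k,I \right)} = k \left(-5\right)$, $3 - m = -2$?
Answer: $- \frac{16}{10765} \approx -0.0014863$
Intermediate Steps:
$m = 5$ ($m = 3 - -2 = 3 + 2 = 5$)
$d{\left(k,I \right)} = - 5 k$
$b{\left(B \right)} = - 3 B^{2}$ ($b{\left(B \right)} = B^{2} \left(-3\right) = - 3 B^{2}$)
$l{\left(X \right)} = - \frac{1}{4 X}$ ($l{\left(X \right)} = \frac{1}{X - 5 X} = \frac{1}{\left(-4\right) X} = - \frac{1}{4 X}$)
$\frac{1}{l{\left(8 \right)} \left(-70\right) + b{\left(- 3 m \right)}} = \frac{1}{- \frac{1}{4 \cdot 8} \left(-70\right) - 3 \left(\left(-3\right) 5\right)^{2}} = \frac{1}{\left(- \frac{1}{4}\right) \frac{1}{8} \left(-70\right) - 3 \left(-15\right)^{2}} = \frac{1}{\left(- \frac{1}{32}\right) \left(-70\right) - 675} = \frac{1}{\frac{35}{16} - 675} = \frac{1}{- \frac{10765}{16}} = - \frac{16}{10765}$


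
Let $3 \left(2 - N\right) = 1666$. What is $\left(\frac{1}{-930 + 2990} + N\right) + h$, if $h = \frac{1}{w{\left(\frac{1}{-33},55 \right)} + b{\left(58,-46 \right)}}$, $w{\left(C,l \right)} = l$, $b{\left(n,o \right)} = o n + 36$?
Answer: $- \frac{2937435883}{5308620} \approx -553.33$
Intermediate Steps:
$b{\left(n,o \right)} = 36 + n o$ ($b{\left(n,o \right)} = n o + 36 = 36 + n o$)
$N = - \frac{1660}{3}$ ($N = 2 - \frac{1666}{3} = - \frac{1660}{3} \approx -553.33$)
$h = - \frac{1}{2577}$ ($h = \frac{1}{55 + \left(36 + 58 \left(-46\right)\right)} = \frac{1}{55 + \left(36 - 2668\right)} = \frac{1}{55 - 2632} = \frac{1}{-2577} = - \frac{1}{2577} \approx -0.00038805$)
$\left(\frac{1}{-930 + 2990} + N\right) + h = \left(\frac{1}{-930 + 2990} - \frac{1660}{3}\right) - \frac{1}{2577} = \left(\frac{1}{2060} - \frac{1660}{3}\right) - \frac{1}{2577} = - \frac{3419597}{6180} - \frac{1}{2577} = - \frac{2937435883}{5308620}$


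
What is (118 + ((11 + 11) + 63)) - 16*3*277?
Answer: -13093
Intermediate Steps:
(118 + ((11 + 11) + 63)) - 16*3*277 = (118 + (22 + 63)) - 48*277 = (118 + 85) - 13296 = 203 - 13296 = -13093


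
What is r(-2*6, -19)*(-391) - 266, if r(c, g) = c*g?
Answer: -89414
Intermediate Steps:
r(-2*6, -19)*(-391) - 266 = (-2*6*(-19))*(-391) - 266 = -12*(-19)*(-391) - 266 = 228*(-391) - 266 = -89148 - 266 = -89414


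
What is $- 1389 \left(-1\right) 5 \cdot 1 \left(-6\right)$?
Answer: $-41670$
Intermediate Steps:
$- 1389 \left(-1\right) 5 \cdot 1 \left(-6\right) = - 1389 \left(-5\right) 1 \left(-6\right) = - 1389 \left(\left(-5\right) \left(-6\right)\right) = \left(-1389\right) 30 = -41670$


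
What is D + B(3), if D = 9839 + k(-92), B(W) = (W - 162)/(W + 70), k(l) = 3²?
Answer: 718745/73 ≈ 9845.8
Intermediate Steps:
k(l) = 9
B(W) = (-162 + W)/(70 + W)
D = 9848 (D = 9839 + 9 = 9848)
D + B(3) = 9848 + (-162 + 3)/(70 + 3) = 9848 - 159/73 = 718745/73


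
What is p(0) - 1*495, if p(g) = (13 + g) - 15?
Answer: -497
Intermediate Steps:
p(g) = -2 + g
p(0) - 1*495 = (-2 + 0) - 1*495 = -2 - 495 = -497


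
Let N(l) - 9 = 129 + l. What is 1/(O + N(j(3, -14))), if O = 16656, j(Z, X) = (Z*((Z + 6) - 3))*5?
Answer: 1/16884 ≈ 5.9228e-5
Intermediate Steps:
j(Z, X) = 5*Z*(3 + Z) (j(Z, X) = (Z*((6 + Z) - 3))*5 = (Z*(3 + Z))*5 = 5*Z*(3 + Z))
N(l) = 138 + l (N(l) = 9 + (129 + l) = 138 + l)
1/(O + N(j(3, -14))) = 1/(16656 + (138 + 5*3*(3 + 3))) = 1/(16656 + (138 + 5*3*6)) = 1/(16656 + (138 + 90)) = 1/(16656 + 228) = 1/16884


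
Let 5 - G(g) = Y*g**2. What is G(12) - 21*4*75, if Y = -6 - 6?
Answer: -4567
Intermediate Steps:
Y = -12
G(g) = 5 + 12*g**2 (G(g) = 5 - (-12)*g**2 = 5 + 12*g**2)
G(12) - 21*4*75 = (5 + 12*12**2) - 21*4*75 = (5 + 12*144) - 84*75 = (5 + 1728) - 6300 = 1733 - 6300 = -4567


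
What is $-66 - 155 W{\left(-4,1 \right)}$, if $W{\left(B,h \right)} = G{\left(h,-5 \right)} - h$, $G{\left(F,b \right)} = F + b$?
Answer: $709$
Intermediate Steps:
$W{\left(B,h \right)} = -5$ ($W{\left(B,h \right)} = \left(h - 5\right) - h = \left(-5 + h\right) - h = -5$)
$-66 - 155 W{\left(-4,1 \right)} = -66 - -775 = -66 + 775 = 709$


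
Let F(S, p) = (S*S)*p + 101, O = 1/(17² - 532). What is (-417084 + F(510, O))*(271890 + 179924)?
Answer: -5099823867974/27 ≈ -1.8888e+11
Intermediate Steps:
O = -1/243 (O = 1/(289 - 532) = 1/(-243) = -1/243 ≈ -0.0041152)
F(S, p) = 101 + p*S² (F(S, p) = S²*p + 101 = p*S² + 101 = 101 + p*S²)
(-417084 + F(510, O))*(271890 + 179924) = (-417084 + (101 - 1/243*510²))*(271890 + 179924) = (-417084 + (101 - 1/243*260100))*451814 = (-417084 + (101 - 28900/27))*451814 = (-417084 - 26173/27)*451814 = -11287441/27*451814 = -5099823867974/27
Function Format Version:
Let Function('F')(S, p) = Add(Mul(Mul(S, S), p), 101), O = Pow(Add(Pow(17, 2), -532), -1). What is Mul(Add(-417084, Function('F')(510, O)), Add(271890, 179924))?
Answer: Rational(-5099823867974, 27) ≈ -1.8888e+11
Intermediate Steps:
O = Rational(-1, 243) (O = Pow(Add(289, -532), -1) = Pow(-243, -1) = Rational(-1, 243) ≈ -0.0041152)
Function('F')(S, p) = Add(101, Mul(p, Pow(S, 2))) (Function('F')(S, p) = Add(Mul(Pow(S, 2), p), 101) = Add(Mul(p, Pow(S, 2)), 101) = Add(101, Mul(p, Pow(S, 2))))
Mul(Add(-417084, Function('F')(510, O)), Add(271890, 179924)) = Mul(Add(-417084, Add(101, Mul(Rational(-1, 243), Pow(510, 2)))), Add(271890, 179924)) = Mul(Add(-417084, Add(101, Mul(Rational(-1, 243), 260100))), 451814) = Mul(Add(-417084, Add(101, Rational(-28900, 27))), 451814) = Mul(Add(-417084, Rational(-26173, 27)), 451814) = Mul(Rational(-11287441, 27), 451814) = Rational(-5099823867974, 27)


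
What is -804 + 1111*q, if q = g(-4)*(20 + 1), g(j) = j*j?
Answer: 372492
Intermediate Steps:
g(j) = j²
q = 336 (q = (-4)²*(20 + 1) = 16*21 = 336)
-804 + 1111*q = -804 + 1111*336 = -804 + 373296 = 372492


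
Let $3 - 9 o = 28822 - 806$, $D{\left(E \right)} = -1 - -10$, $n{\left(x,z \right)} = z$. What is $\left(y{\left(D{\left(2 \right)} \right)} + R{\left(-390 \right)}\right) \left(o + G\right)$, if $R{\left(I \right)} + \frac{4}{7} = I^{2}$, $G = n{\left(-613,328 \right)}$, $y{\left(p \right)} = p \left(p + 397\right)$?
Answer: $- \frac{27323356714}{63} \approx -4.337 \cdot 10^{8}$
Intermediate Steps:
$D{\left(E \right)} = 9$ ($D{\left(E \right)} = -1 + 10 = 9$)
$y{\left(p \right)} = p \left(397 + p\right)$
$G = 328$
$R{\left(I \right)} = - \frac{4}{7} + I^{2}$
$o = - \frac{28013}{9}$ ($o = \frac{1}{3} - \frac{28822 - 806}{9} = \frac{1}{3} - \frac{28016}{9} = - \frac{28013}{9} \approx -3112.6$)
$\left(y{\left(D{\left(2 \right)} \right)} + R{\left(-390 \right)}\right) \left(o + G\right) = \left(9 \left(397 + 9\right) - \left(\frac{4}{7} - \left(-390\right)^{2}\right)\right) \left(- \frac{28013}{9} + 328\right) = \left(9 \cdot 406 + \left(- \frac{4}{7} + 152100\right)\right) \left(- \frac{25061}{9}\right) = \left(3654 + \frac{1064696}{7}\right) \left(- \frac{25061}{9}\right) = \frac{1090274}{7} \left(- \frac{25061}{9}\right) = - \frac{27323356714}{63}$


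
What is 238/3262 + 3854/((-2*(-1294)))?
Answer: 470989/301502 ≈ 1.5621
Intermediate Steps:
238/3262 + 3854/((-2*(-1294))) = 238*(1/3262) + 3854/2588 = 17/233 + 3854*(1/2588) = 17/233 + 1927/1294 = 470989/301502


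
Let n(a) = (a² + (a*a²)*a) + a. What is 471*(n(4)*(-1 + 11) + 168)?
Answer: 1379088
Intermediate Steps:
n(a) = a + a² + a⁴ (n(a) = (a² + a³*a) + a = (a² + a⁴) + a = a + a² + a⁴)
471*(n(4)*(-1 + 11) + 168) = 471*((4*(1 + 4 + 4³))*(-1 + 11) + 168) = 471*((4*(1 + 4 + 64))*10 + 168) = 471*((4*69)*10 + 168) = 471*(276*10 + 168) = 471*(2760 + 168) = 471*2928 = 1379088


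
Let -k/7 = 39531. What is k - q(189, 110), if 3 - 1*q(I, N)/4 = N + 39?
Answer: -276133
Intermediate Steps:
q(I, N) = -144 - 4*N (q(I, N) = 12 - 4*(N + 39) = 12 - 4*(39 + N) = 12 + (-156 - 4*N) = -144 - 4*N)
k = -276717 (k = -7*39531 = -276717)
k - q(189, 110) = -276717 - (-144 - 4*110) = -276717 - (-144 - 440) = -276717 - 1*(-584) = -276717 + 584 = -276133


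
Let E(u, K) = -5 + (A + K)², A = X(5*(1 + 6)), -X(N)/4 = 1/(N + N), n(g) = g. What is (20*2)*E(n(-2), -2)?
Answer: -7528/245 ≈ -30.727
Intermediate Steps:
X(N) = -2/N (X(N) = -4/(N + N) = -4*1/(2*N) = -2/N)
A = -2/35 (A = -2*1/(5*(1 + 6)) = -2/(5*7) = -2/35 ≈ -0.057143)
E(u, K) = -5 + (-2/35 + K)²
(20*2)*E(n(-2), -2) = (20*2)*(-5 + (-2 + 35*(-2))²/1225) = 40*(-5 + (-2 - 70)²/1225) = 40*(-5 + (1/1225)*(-72)²) = 40*(-5 + (1/1225)*5184) = 40*(-5 + 5184/1225) = 40*(-941/1225) = -7528/245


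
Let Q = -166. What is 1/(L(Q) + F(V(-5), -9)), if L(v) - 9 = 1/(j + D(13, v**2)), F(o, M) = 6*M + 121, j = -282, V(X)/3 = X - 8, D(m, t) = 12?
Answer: 270/20519 ≈ 0.013159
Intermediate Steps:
V(X) = -24 + 3*X (V(X) = 3*(X - 8) = 3*(-8 + X) = -24 + 3*X)
F(o, M) = 121 + 6*M
L(v) = 2429/270 (L(v) = 9 + 1/(-282 + 12) = 9 + 1/(-270) = 9 - 1/270 = 2429/270)
1/(L(Q) + F(V(-5), -9)) = 1/(2429/270 + (121 + 6*(-9))) = 1/(2429/270 + (121 - 54)) = 1/(2429/270 + 67) = 1/(20519/270) = 270/20519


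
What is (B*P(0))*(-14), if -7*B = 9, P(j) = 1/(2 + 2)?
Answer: 9/2 ≈ 4.5000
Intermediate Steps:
P(j) = ¼ (P(j) = 1/4 = ¼)
B = -9/7 (B = -⅐*9 = -9/7 ≈ -1.2857)
(B*P(0))*(-14) = -9/7*¼*(-14) = -9/28*(-14) = 9/2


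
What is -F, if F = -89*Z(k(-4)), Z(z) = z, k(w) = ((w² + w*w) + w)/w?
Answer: -623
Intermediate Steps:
k(w) = (w + 2*w²)/w (k(w) = ((w² + w²) + w)/w = (2*w² + w)/w = (w + 2*w²)/w)
F = 623 (F = -89*(1 + 2*(-4)) = -89*(1 - 8) = -89*(-7) = 623)
-F = -1*623 = -623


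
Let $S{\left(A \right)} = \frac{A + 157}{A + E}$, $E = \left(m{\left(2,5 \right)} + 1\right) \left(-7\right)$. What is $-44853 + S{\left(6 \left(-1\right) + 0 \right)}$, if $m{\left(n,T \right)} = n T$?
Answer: $- \frac{3722950}{83} \approx -44855.0$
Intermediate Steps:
$m{\left(n,T \right)} = T n$
$E = -77$ ($E = \left(5 \cdot 2 + 1\right) \left(-7\right) = \left(10 + 1\right) \left(-7\right) = 11 \left(-7\right) = -77$)
$S{\left(A \right)} = \frac{157 + A}{-77 + A}$ ($S{\left(A \right)} = \frac{A + 157}{A - 77} = \frac{157 + A}{-77 + A}$)
$-44853 + S{\left(6 \left(-1\right) + 0 \right)} = -44853 + \frac{157 + \left(6 \left(-1\right) + 0\right)}{-77 + \left(6 \left(-1\right) + 0\right)} = -44853 + \frac{157 + \left(-6 + 0\right)}{-77 + \left(-6 + 0\right)} = -44853 + \frac{157 - 6}{-77 - 6} = -44853 + \frac{1}{-83} \cdot 151 = -44853 - \frac{151}{83} = - \frac{3722950}{83}$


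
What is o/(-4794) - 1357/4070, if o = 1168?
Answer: -5629609/9755790 ≈ -0.57705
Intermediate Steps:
o/(-4794) - 1357/4070 = 1168/(-4794) - 1357/4070 = 1168*(-1/4794) - 1357*1/4070 = -584/2397 - 1357/4070 = -5629609/9755790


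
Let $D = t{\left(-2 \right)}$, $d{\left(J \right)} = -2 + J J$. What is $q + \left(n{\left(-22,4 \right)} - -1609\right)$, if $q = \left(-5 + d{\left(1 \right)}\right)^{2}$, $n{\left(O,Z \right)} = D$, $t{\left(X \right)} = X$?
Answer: $1643$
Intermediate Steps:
$d{\left(J \right)} = -2 + J^{2}$
$D = -2$
$n{\left(O,Z \right)} = -2$
$q = 36$ ($q = \left(-5 - \left(2 - 1^{2}\right)\right)^{2} = \left(-5 + \left(-2 + 1\right)\right)^{2} = \left(-5 - 1\right)^{2} = \left(-6\right)^{2} = 36$)
$q + \left(n{\left(-22,4 \right)} - -1609\right) = 36 - -1607 = 36 + \left(-2 + 1609\right) = 36 + 1607 = 1643$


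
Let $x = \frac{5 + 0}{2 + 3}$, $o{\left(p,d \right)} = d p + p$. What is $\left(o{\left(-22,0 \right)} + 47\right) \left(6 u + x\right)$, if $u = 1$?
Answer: $175$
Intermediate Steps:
$o{\left(p,d \right)} = p + d p$
$x = 1$ ($x = \frac{5}{5} = 5 \cdot \frac{1}{5} = 1$)
$\left(o{\left(-22,0 \right)} + 47\right) \left(6 u + x\right) = \left(- 22 \left(1 + 0\right) + 47\right) \left(6 \cdot 1 + 1\right) = \left(\left(-22\right) 1 + 47\right) \left(6 + 1\right) = \left(-22 + 47\right) 7 = 25 \cdot 7 = 175$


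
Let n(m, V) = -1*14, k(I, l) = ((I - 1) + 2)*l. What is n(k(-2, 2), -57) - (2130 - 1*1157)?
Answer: -987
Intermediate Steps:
k(I, l) = l*(1 + I) (k(I, l) = ((-1 + I) + 2)*l = (1 + I)*l = l*(1 + I))
n(m, V) = -14
n(k(-2, 2), -57) - (2130 - 1*1157) = -14 - (2130 - 1*1157) = -14 - (2130 - 1157) = -14 - 1*973 = -14 - 973 = -987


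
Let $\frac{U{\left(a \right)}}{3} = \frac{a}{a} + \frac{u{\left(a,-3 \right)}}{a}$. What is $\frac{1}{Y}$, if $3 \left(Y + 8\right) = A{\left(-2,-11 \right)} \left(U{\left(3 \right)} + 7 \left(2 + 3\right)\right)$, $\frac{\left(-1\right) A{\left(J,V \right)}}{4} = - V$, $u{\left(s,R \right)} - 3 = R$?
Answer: $- \frac{3}{1696} \approx -0.0017689$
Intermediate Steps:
$u{\left(s,R \right)} = 3 + R$
$A{\left(J,V \right)} = 4 V$ ($A{\left(J,V \right)} = - 4 \left(- V\right) = 4 V$)
$U{\left(a \right)} = 3$ ($U{\left(a \right)} = 3 \left(\frac{a}{a} + \frac{3 - 3}{a}\right) = 3 \left(1 + \frac{0}{a}\right) = 3 \left(1 + 0\right) = 3 \cdot 1 = 3$)
$Y = - \frac{1696}{3}$ ($Y = -8 + \frac{4 \left(-11\right) \left(3 + 7 \left(2 + 3\right)\right)}{3} = -8 + \frac{\left(-44\right) \left(3 + 7 \cdot 5\right)}{3} = -8 + \frac{\left(-44\right) \left(3 + 35\right)}{3} = -8 + \frac{\left(-44\right) 38}{3} = -8 + \frac{1}{3} \left(-1672\right) = -8 - \frac{1672}{3} = - \frac{1696}{3} \approx -565.33$)
$\frac{1}{Y} = \frac{1}{- \frac{1696}{3}} = - \frac{3}{1696}$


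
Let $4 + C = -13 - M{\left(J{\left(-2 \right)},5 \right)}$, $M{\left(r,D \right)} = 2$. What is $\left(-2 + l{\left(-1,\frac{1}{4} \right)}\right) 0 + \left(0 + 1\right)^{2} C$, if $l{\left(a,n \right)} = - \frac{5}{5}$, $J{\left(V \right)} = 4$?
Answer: $-19$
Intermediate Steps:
$l{\left(a,n \right)} = -1$ ($l{\left(a,n \right)} = \left(-5\right) \frac{1}{5} = -1$)
$C = -19$ ($C = -4 - 15 = -19$)
$\left(-2 + l{\left(-1,\frac{1}{4} \right)}\right) 0 + \left(0 + 1\right)^{2} C = \left(-2 - 1\right) 0 + \left(0 + 1\right)^{2} \left(-19\right) = \left(-3\right) 0 + 1^{2} \left(-19\right) = 0 + 1 \left(-19\right) = 0 - 19 = -19$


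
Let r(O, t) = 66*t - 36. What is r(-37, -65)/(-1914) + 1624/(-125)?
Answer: -427931/39875 ≈ -10.732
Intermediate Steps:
r(O, t) = -36 + 66*t
r(-37, -65)/(-1914) + 1624/(-125) = (-36 + 66*(-65))/(-1914) + 1624/(-125) = (-36 - 4290)*(-1/1914) + 1624*(-1/125) = -4326*(-1/1914) - 1624/125 = 721/319 - 1624/125 = -427931/39875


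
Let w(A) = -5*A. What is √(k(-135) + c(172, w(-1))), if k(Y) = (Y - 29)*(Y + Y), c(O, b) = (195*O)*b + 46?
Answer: √212026 ≈ 460.46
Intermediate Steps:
c(O, b) = 46 + 195*O*b (c(O, b) = 195*O*b + 46 = 46 + 195*O*b)
k(Y) = 2*Y*(-29 + Y) (k(Y) = (-29 + Y)*(2*Y) = 2*Y*(-29 + Y))
√(k(-135) + c(172, w(-1))) = √(2*(-135)*(-29 - 135) + (46 + 195*172*(-5*(-1)))) = √(2*(-135)*(-164) + (46 + 195*172*5)) = √(44280 + (46 + 167700)) = √(44280 + 167746) = √212026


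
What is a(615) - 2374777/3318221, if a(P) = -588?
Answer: -1953488725/3318221 ≈ -588.72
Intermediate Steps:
a(615) - 2374777/3318221 = -588 - 2374777/3318221 = -1953488725/3318221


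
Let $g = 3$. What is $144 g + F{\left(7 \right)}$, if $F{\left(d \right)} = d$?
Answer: $439$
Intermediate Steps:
$144 g + F{\left(7 \right)} = 144 \cdot 3 + 7 = 432 + 7 = 439$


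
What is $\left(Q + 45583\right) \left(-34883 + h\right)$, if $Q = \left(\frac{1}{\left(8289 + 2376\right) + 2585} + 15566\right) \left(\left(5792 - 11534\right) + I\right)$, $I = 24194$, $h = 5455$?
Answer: $- \frac{56006189054610228}{6625} \approx -8.4538 \cdot 10^{12}$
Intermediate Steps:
$Q = \frac{1902857896226}{6625}$ ($Q = \left(\frac{1}{\left(8289 + 2376\right) + 2585} + 15566\right) \left(\left(5792 - 11534\right) + 24194\right) = \left(\frac{1}{10665 + 2585} + 15566\right) \left(\left(5792 - 11534\right) + 24194\right) = \left(\frac{1}{13250} + 15566\right) \left(-5742 + 24194\right) = \left(\frac{1}{13250} + 15566\right) 18452 = \frac{206249501}{13250} \cdot 18452 = \frac{1902857896226}{6625} \approx 2.8722 \cdot 10^{8}$)
$\left(Q + 45583\right) \left(-34883 + h\right) = \left(\frac{1902857896226}{6625} + 45583\right) \left(-34883 + 5455\right) = \frac{1903159883601}{6625} \left(-29428\right) = - \frac{56006189054610228}{6625}$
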